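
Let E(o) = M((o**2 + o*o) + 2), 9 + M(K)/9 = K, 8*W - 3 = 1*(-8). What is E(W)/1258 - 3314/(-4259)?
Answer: 125780515/171450304 ≈ 0.73363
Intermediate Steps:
W = -5/8 (W = 3/8 + (1*(-8))/8 = 3/8 + (1/8)*(-8) = 3/8 - 1 = -5/8 ≈ -0.62500)
M(K) = -81 + 9*K
E(o) = -63 + 18*o**2 (E(o) = -81 + 9*((o**2 + o*o) + 2) = -81 + 9*((o**2 + o**2) + 2) = -81 + 9*(2*o**2 + 2) = -81 + 9*(2 + 2*o**2) = -81 + (18 + 18*o**2) = -63 + 18*o**2)
E(W)/1258 - 3314/(-4259) = (-63 + 18*(-5/8)**2)/1258 - 3314/(-4259) = (-63 + 18*(25/64))*(1/1258) - 3314*(-1/4259) = (-63 + 225/32)*(1/1258) + 3314/4259 = -1791/32*1/1258 + 3314/4259 = -1791/40256 + 3314/4259 = 125780515/171450304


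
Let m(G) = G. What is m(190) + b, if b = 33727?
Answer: 33917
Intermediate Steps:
m(190) + b = 190 + 33727 = 33917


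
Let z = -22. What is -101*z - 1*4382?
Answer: -2160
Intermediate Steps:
-101*z - 1*4382 = -101*(-22) - 1*4382 = 2222 - 4382 = -2160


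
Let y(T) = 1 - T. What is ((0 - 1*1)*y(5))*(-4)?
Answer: -16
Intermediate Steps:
((0 - 1*1)*y(5))*(-4) = ((0 - 1*1)*(1 - 1*5))*(-4) = ((0 - 1)*(1 - 5))*(-4) = -1*(-4)*(-4) = 4*(-4) = -16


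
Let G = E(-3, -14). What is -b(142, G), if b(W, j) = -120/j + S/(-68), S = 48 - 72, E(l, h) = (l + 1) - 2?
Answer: -516/17 ≈ -30.353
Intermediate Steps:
E(l, h) = -1 + l (E(l, h) = (1 + l) - 2 = -1 + l)
G = -4 (G = -1 - 3 = -4)
S = -24
b(W, j) = 6/17 - 120/j (b(W, j) = -120/j - 24/(-68) = -120/j - 24*(-1/68) = -120/j + 6/17 = 6/17 - 120/j)
-b(142, G) = -(6/17 - 120/(-4)) = -(6/17 - 120*(-¼)) = -(6/17 + 30) = -1*516/17 = -516/17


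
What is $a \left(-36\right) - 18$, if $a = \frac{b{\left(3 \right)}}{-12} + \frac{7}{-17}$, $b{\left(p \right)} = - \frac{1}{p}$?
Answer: $- \frac{71}{17} \approx -4.1765$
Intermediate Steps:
$a = - \frac{235}{612}$ ($a = \frac{\left(-1\right) \frac{1}{3}}{-12} + \frac{7}{-17} = \left(-1\right) \frac{1}{3} \left(- \frac{1}{12}\right) + 7 \left(- \frac{1}{17}\right) = \left(- \frac{1}{3}\right) \left(- \frac{1}{12}\right) - \frac{7}{17} = \frac{1}{36} - \frac{7}{17} = - \frac{235}{612} \approx -0.38399$)
$a \left(-36\right) - 18 = \left(- \frac{235}{612}\right) \left(-36\right) - 18 = \frac{235}{17} - 18 = - \frac{71}{17}$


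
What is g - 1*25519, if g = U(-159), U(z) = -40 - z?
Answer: -25400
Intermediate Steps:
g = 119 (g = -40 - 1*(-159) = -40 + 159 = 119)
g - 1*25519 = 119 - 1*25519 = 119 - 25519 = -25400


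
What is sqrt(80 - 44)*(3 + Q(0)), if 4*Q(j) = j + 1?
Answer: 39/2 ≈ 19.500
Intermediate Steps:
Q(j) = 1/4 + j/4 (Q(j) = (j + 1)/4 = (1 + j)/4 = 1/4 + j/4)
sqrt(80 - 44)*(3 + Q(0)) = sqrt(80 - 44)*(3 + (1/4 + (1/4)*0)) = sqrt(36)*(3 + (1/4 + 0)) = 6*(3 + 1/4) = 6*(13/4) = 39/2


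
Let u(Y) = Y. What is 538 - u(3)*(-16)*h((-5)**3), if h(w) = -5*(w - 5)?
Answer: 31738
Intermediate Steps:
h(w) = 25 - 5*w (h(w) = -5*(-5 + w) = 25 - 5*w)
538 - u(3)*(-16)*h((-5)**3) = 538 - 3*(-16)*(25 - 5*(-5)**3) = 538 - (-48)*(25 - 5*(-125)) = 538 - (-48)*(25 + 625) = 538 - (-48)*650 = 538 - 1*(-31200) = 538 + 31200 = 31738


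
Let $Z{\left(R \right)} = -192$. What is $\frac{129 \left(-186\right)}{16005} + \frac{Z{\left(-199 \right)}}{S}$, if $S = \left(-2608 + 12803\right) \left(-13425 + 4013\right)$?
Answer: $- \frac{7674497850}{5119217389} \approx -1.4992$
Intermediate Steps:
$S = -95955340$ ($S = 10195 \left(-9412\right) = -95955340$)
$\frac{129 \left(-186\right)}{16005} + \frac{Z{\left(-199 \right)}}{S} = \frac{129 \left(-186\right)}{16005} - \frac{192}{-95955340} = \left(-23994\right) \frac{1}{16005} - - \frac{48}{23988835} = - \frac{7998}{5335} + \frac{48}{23988835} = - \frac{7674497850}{5119217389}$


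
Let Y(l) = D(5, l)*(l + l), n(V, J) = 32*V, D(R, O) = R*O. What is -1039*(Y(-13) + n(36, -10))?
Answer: -2952838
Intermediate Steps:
D(R, O) = O*R
Y(l) = 10*l**2 (Y(l) = (l*5)*(l + l) = (5*l)*(2*l) = 10*l**2)
-1039*(Y(-13) + n(36, -10)) = -1039*(10*(-13)**2 + 32*36) = -1039*(10*169 + 1152) = -1039*(1690 + 1152) = -1039*2842 = -2952838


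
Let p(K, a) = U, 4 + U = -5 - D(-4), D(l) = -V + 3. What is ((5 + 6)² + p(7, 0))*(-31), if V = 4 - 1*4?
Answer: -3379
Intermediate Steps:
V = 0 (V = 4 - 4 = 0)
D(l) = 3 (D(l) = -1*0 + 3 = 0 + 3 = 3)
U = -12 (U = -4 + (-5 - 1*3) = -4 + (-5 - 3) = -4 - 8 = -12)
p(K, a) = -12
((5 + 6)² + p(7, 0))*(-31) = ((5 + 6)² - 12)*(-31) = (11² - 12)*(-31) = (121 - 12)*(-31) = 109*(-31) = -3379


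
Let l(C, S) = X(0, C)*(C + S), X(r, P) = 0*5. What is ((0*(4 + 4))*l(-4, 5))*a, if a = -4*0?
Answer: 0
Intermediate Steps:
X(r, P) = 0
a = 0
l(C, S) = 0 (l(C, S) = 0*(C + S) = 0)
((0*(4 + 4))*l(-4, 5))*a = ((0*(4 + 4))*0)*0 = ((0*8)*0)*0 = (0*0)*0 = 0*0 = 0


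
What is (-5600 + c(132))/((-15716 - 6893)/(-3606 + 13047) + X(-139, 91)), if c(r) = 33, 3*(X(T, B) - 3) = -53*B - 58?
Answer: 2766213/808147 ≈ 3.4229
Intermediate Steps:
X(T, B) = -49/3 - 53*B/3 (X(T, B) = 3 + (-53*B - 58)/3 = 3 + (-58 - 53*B)/3 = 3 + (-58/3 - 53*B/3) = -49/3 - 53*B/3)
(-5600 + c(132))/((-15716 - 6893)/(-3606 + 13047) + X(-139, 91)) = (-5600 + 33)/((-15716 - 6893)/(-3606 + 13047) + (-49/3 - 53/3*91)) = -5567/(-22609/9441 + (-49/3 - 4823/3)) = -5567/(-22609*1/9441 - 1624) = -5567/(-22609/9441 - 1624) = -5567/(-15354793/9441) = -5567*(-9441/15354793) = 2766213/808147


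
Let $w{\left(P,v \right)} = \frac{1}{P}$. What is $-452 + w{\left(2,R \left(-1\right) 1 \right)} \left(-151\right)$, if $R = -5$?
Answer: $- \frac{1055}{2} \approx -527.5$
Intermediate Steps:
$-452 + w{\left(2,R \left(-1\right) 1 \right)} \left(-151\right) = -452 + \frac{1}{2} \left(-151\right) = -452 - \frac{151}{2} = - \frac{1055}{2}$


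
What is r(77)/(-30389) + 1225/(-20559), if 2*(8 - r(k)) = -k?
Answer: -10909291/178504986 ≈ -0.061115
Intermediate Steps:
r(k) = 8 + k/2 (r(k) = 8 - (-1)*k/2 = 8 + k/2)
r(77)/(-30389) + 1225/(-20559) = (8 + (½)*77)/(-30389) + 1225/(-20559) = (8 + 77/2)*(-1/30389) + 1225*(-1/20559) = (93/2)*(-1/30389) - 175/2937 = -93/60778 - 175/2937 = -10909291/178504986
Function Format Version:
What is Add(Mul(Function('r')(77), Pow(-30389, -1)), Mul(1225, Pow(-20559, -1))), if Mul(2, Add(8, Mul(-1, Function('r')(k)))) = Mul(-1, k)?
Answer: Rational(-10909291, 178504986) ≈ -0.061115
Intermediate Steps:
Function('r')(k) = Add(8, Mul(Rational(1, 2), k)) (Function('r')(k) = Add(8, Mul(Rational(-1, 2), Mul(-1, k))) = Add(8, Mul(Rational(1, 2), k)))
Add(Mul(Function('r')(77), Pow(-30389, -1)), Mul(1225, Pow(-20559, -1))) = Add(Mul(Add(8, Mul(Rational(1, 2), 77)), Pow(-30389, -1)), Mul(1225, Pow(-20559, -1))) = Add(Mul(Add(8, Rational(77, 2)), Rational(-1, 30389)), Mul(1225, Rational(-1, 20559))) = Add(Mul(Rational(93, 2), Rational(-1, 30389)), Rational(-175, 2937)) = Add(Rational(-93, 60778), Rational(-175, 2937)) = Rational(-10909291, 178504986)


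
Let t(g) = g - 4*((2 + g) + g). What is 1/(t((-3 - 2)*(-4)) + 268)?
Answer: 1/120 ≈ 0.0083333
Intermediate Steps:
t(g) = -8 - 7*g (t(g) = g - 4*(2 + 2*g) = g + (-8 - 8*g) = -8 - 7*g)
1/(t((-3 - 2)*(-4)) + 268) = 1/((-8 - 7*(-3 - 2)*(-4)) + 268) = 1/((-8 - (-35)*(-4)) + 268) = 1/((-8 - 7*20) + 268) = 1/((-8 - 140) + 268) = 1/(-148 + 268) = 1/120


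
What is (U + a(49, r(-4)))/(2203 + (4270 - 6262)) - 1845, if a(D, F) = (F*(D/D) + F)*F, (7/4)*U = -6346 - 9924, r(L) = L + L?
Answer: -2789249/1477 ≈ -1888.5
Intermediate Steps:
r(L) = 2*L
U = -65080/7 (U = 4*(-6346 - 9924)/7 = (4/7)*(-16270) = -65080/7 ≈ -9297.1)
a(D, F) = 2*F² (a(D, F) = (F*1 + F)*F = (F + F)*F = (2*F)*F = 2*F²)
(U + a(49, r(-4)))/(2203 + (4270 - 6262)) - 1845 = (-65080/7 + 2*(2*(-4))²)/(2203 + (4270 - 6262)) - 1845 = (-65080/7 + 2*(-8)²)/(2203 - 1992) - 1845 = (-65080/7 + 2*64)/211 - 1845 = (-65080/7 + 128)*(1/211) - 1845 = -64184/7*1/211 - 1845 = -64184/1477 - 1845 = -2789249/1477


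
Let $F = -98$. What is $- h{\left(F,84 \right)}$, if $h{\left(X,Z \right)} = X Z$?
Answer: $8232$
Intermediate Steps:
$- h{\left(F,84 \right)} = - \left(-98\right) 84 = \left(-1\right) \left(-8232\right) = 8232$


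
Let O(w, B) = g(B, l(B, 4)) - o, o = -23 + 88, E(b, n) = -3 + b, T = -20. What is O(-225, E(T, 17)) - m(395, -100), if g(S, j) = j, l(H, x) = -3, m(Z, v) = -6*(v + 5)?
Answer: -638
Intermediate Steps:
m(Z, v) = -30 - 6*v (m(Z, v) = -6*(5 + v) = -30 - 6*v)
o = 65
O(w, B) = -68 (O(w, B) = -3 - 1*65 = -3 - 65 = -68)
O(-225, E(T, 17)) - m(395, -100) = -68 - (-30 - 6*(-100)) = -68 - (-30 + 600) = -68 - 1*570 = -68 - 570 = -638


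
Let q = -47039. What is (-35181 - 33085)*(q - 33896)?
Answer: 5525108710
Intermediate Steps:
(-35181 - 33085)*(q - 33896) = (-35181 - 33085)*(-47039 - 33896) = -68266*(-80935) = 5525108710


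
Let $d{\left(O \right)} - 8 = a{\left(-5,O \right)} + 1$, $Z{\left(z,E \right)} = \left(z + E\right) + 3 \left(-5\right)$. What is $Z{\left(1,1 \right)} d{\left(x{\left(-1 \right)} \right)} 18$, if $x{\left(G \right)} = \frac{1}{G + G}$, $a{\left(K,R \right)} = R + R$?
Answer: $-1872$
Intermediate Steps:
$a{\left(K,R \right)} = 2 R$
$Z{\left(z,E \right)} = -15 + E + z$ ($Z{\left(z,E \right)} = \left(E + z\right) - 15 = -15 + E + z$)
$x{\left(G \right)} = \frac{1}{2 G}$
$d{\left(O \right)} = 9 + 2 O$ ($d{\left(O \right)} = 8 + \left(2 O + 1\right) = 8 + \left(1 + 2 O\right) = 9 + 2 O$)
$Z{\left(1,1 \right)} d{\left(x{\left(-1 \right)} \right)} 18 = \left(-15 + 1 + 1\right) \left(9 + 2 \frac{1}{2 \left(-1\right)}\right) 18 = - 13 \left(9 + 2 \cdot \frac{1}{2} \left(-1\right)\right) 18 = - 13 \left(9 + 2 \left(- \frac{1}{2}\right)\right) 18 = - 13 \left(9 - 1\right) 18 = \left(-13\right) 8 \cdot 18 = \left(-104\right) 18 = -1872$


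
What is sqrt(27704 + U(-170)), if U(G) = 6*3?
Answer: sqrt(27722) ≈ 166.50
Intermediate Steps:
U(G) = 18
sqrt(27704 + U(-170)) = sqrt(27704 + 18) = sqrt(27722)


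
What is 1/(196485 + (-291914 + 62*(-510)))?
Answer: -1/127049 ≈ -7.8710e-6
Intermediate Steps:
1/(196485 + (-291914 + 62*(-510))) = 1/(196485 + (-291914 - 31620)) = 1/(196485 - 323534) = 1/(-127049) = -1/127049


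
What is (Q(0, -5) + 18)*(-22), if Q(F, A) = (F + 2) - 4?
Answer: -352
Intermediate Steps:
Q(F, A) = -2 + F (Q(F, A) = (2 + F) - 4 = -2 + F)
(Q(0, -5) + 18)*(-22) = ((-2 + 0) + 18)*(-22) = (-2 + 18)*(-22) = 16*(-22) = -352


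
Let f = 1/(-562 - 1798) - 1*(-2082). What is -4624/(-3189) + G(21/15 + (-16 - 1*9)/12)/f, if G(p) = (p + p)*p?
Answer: 340907105117/235038181365 ≈ 1.4504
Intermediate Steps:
G(p) = 2*p² (G(p) = (2*p)*p = 2*p²)
f = 4913519/2360 (f = 1/(-2360) + 2082 = -1/2360 + 2082 = 4913519/2360 ≈ 2082.0)
-4624/(-3189) + G(21/15 + (-16 - 1*9)/12)/f = -4624/(-3189) + (2*(21/15 + (-16 - 1*9)/12)²)/(4913519/2360) = -4624*(-1/3189) + (2*(21*(1/15) + (-16 - 9)*(1/12))²)*(2360/4913519) = 4624/3189 + (2*(7/5 - 25*1/12)²)*(2360/4913519) = 4624/3189 + (2*(7/5 - 25/12)²)*(2360/4913519) = 4624/3189 + (2*(-41/60)²)*(2360/4913519) = 4624/3189 + (2*(1681/3600))*(2360/4913519) = 4624/3189 + (1681/1800)*(2360/4913519) = 4624/3189 + 99179/221108355 = 340907105117/235038181365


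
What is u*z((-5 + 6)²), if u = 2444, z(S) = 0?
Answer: 0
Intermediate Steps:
u*z((-5 + 6)²) = 2444*0 = 0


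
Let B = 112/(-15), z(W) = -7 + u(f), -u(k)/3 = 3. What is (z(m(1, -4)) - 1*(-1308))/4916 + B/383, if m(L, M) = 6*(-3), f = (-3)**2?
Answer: 1717987/7060605 ≈ 0.24332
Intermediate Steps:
f = 9
u(k) = -9 (u(k) = -3*3 = -9)
m(L, M) = -18
z(W) = -16 (z(W) = -7 - 9 = -16)
B = -112/15 (B = -1/15*112 = -112/15 ≈ -7.4667)
(z(m(1, -4)) - 1*(-1308))/4916 + B/383 = (-16 - 1*(-1308))/4916 - 112/15/383 = (-16 + 1308)*(1/4916) - 112/15*1/383 = 1292*(1/4916) - 112/5745 = 323/1229 - 112/5745 = 1717987/7060605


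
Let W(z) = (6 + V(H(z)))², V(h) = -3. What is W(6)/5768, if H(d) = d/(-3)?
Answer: 9/5768 ≈ 0.0015603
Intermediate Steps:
H(d) = -d/3 (H(d) = d*(-⅓) = -d/3)
W(z) = 9 (W(z) = (6 - 3)² = 3² = 9)
W(6)/5768 = 9/5768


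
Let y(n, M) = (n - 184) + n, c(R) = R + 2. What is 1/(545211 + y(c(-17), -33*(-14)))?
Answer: 1/544997 ≈ 1.8349e-6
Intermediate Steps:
c(R) = 2 + R
y(n, M) = -184 + 2*n (y(n, M) = (-184 + n) + n = -184 + 2*n)
1/(545211 + y(c(-17), -33*(-14))) = 1/(545211 + (-184 + 2*(2 - 17))) = 1/(545211 + (-184 + 2*(-15))) = 1/(545211 + (-184 - 30)) = 1/(545211 - 214) = 1/544997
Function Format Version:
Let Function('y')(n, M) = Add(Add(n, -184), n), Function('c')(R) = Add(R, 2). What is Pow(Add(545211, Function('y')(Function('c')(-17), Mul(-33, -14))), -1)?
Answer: Rational(1, 544997) ≈ 1.8349e-6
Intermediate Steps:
Function('c')(R) = Add(2, R)
Function('y')(n, M) = Add(-184, Mul(2, n)) (Function('y')(n, M) = Add(Add(-184, n), n) = Add(-184, Mul(2, n)))
Pow(Add(545211, Function('y')(Function('c')(-17), Mul(-33, -14))), -1) = Pow(Add(545211, Add(-184, Mul(2, Add(2, -17)))), -1) = Pow(Add(545211, Add(-184, Mul(2, -15))), -1) = Pow(Add(545211, Add(-184, -30)), -1) = Pow(Add(545211, -214), -1) = Pow(544997, -1) = Rational(1, 544997)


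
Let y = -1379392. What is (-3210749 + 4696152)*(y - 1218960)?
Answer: -3859599855856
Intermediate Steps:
(-3210749 + 4696152)*(y - 1218960) = (-3210749 + 4696152)*(-1379392 - 1218960) = 1485403*(-2598352) = -3859599855856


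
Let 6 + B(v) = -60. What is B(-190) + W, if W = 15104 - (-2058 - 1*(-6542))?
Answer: 10554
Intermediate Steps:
B(v) = -66 (B(v) = -6 - 60 = -66)
W = 10620 (W = 15104 - (-2058 + 6542) = 15104 - 1*4484 = 15104 - 4484 = 10620)
B(-190) + W = -66 + 10620 = 10554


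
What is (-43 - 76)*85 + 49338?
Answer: 39223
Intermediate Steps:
(-43 - 76)*85 + 49338 = -119*85 + 49338 = -10115 + 49338 = 39223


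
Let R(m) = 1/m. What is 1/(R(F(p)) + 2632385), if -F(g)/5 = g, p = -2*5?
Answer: 50/131619251 ≈ 3.7988e-7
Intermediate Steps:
p = -10
F(g) = -5*g
1/(R(F(p)) + 2632385) = 1/(1/(-5*(-10)) + 2632385) = 1/(1/50 + 2632385) = 1/(131619251/50) = 50/131619251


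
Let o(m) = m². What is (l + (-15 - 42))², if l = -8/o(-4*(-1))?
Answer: 13225/4 ≈ 3306.3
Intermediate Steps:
l = -½ (l = -8/((-4*(-1))²) = -8/(4²) = -8/16 = -8*1/16 = -½ ≈ -0.50000)
(l + (-15 - 42))² = (-½ + (-15 - 42))² = (-½ - 57)² = (-115/2)² = 13225/4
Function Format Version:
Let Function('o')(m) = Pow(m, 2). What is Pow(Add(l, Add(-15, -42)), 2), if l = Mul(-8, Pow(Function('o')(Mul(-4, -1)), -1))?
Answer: Rational(13225, 4) ≈ 3306.3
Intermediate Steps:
l = Rational(-1, 2) (l = Mul(-8, Pow(Pow(Mul(-4, -1), 2), -1)) = Mul(-8, Pow(Pow(4, 2), -1)) = Mul(-8, Pow(16, -1)) = Mul(-8, Rational(1, 16)) = Rational(-1, 2) ≈ -0.50000)
Pow(Add(l, Add(-15, -42)), 2) = Pow(Add(Rational(-1, 2), Add(-15, -42)), 2) = Pow(Add(Rational(-1, 2), -57), 2) = Pow(Rational(-115, 2), 2) = Rational(13225, 4)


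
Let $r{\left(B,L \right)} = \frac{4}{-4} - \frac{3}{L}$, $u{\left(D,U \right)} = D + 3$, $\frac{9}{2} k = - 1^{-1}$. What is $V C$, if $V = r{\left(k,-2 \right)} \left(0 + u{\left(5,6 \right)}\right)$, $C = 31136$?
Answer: $124544$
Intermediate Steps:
$k = - \frac{2}{9}$ ($k = \frac{2 \left(- 1^{-1}\right)}{9} = \frac{2 \left(\left(-1\right) 1\right)}{9} = \frac{2}{9} \left(-1\right) = - \frac{2}{9} \approx -0.22222$)
$u{\left(D,U \right)} = 3 + D$
$r{\left(B,L \right)} = -1 - \frac{3}{L}$ ($r{\left(B,L \right)} = 4 \left(- \frac{1}{4}\right) - \frac{3}{L} = -1 - \frac{3}{L}$)
$V = 4$ ($V = \frac{-3 - -2}{-2} \left(0 + \left(3 + 5\right)\right) = - \frac{-3 + 2}{2} \left(0 + 8\right) = \left(- \frac{1}{2}\right) \left(-1\right) 8 = \frac{1}{2} \cdot 8 = 4$)
$V C = 4 \cdot 31136 = 124544$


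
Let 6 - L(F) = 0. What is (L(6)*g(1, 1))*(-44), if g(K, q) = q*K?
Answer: -264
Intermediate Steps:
g(K, q) = K*q
L(F) = 6 (L(F) = 6 - 1*0 = 6 + 0 = 6)
(L(6)*g(1, 1))*(-44) = (6*(1*1))*(-44) = (6*1)*(-44) = 6*(-44) = -264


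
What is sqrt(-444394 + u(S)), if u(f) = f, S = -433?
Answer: I*sqrt(444827) ≈ 666.95*I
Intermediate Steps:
sqrt(-444394 + u(S)) = sqrt(-444394 - 433) = sqrt(-444827) = I*sqrt(444827)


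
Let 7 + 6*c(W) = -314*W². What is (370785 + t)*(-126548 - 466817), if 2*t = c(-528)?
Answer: 49301963857495/12 ≈ 4.1085e+12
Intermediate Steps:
c(W) = -7/6 - 157*W²/3 (c(W) = -7/6 + (-314*W²)/6 = -7/6 - 157*W²/3)
t = -87538183/12 (t = (-7/6 - 157/3*(-528)²)/2 = (-7/6 - 157/3*278784)/2 = (-7/6 - 14589696)/2 = (½)*(-87538183/6) = -87538183/12 ≈ -7.2948e+6)
(370785 + t)*(-126548 - 466817) = (370785 - 87538183/12)*(-126548 - 466817) = -83088763/12*(-593365) = 49301963857495/12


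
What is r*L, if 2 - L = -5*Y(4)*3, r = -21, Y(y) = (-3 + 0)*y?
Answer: 3738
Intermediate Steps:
Y(y) = -3*y
L = -178 (L = 2 - (-(-15)*4)*3 = 2 - (-5*(-12))*3 = 2 - 60*3 = 2 - 1*180 = 2 - 180 = -178)
r*L = -21*(-178) = 3738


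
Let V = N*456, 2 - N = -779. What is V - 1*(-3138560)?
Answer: 3494696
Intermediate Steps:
N = 781 (N = 2 - 1*(-779) = 2 + 779 = 781)
V = 356136 (V = 781*456 = 356136)
V - 1*(-3138560) = 356136 - 1*(-3138560) = 356136 + 3138560 = 3494696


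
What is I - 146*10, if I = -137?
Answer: -1597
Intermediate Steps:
I - 146*10 = -137 - 146*10 = -137 - 1460 = -1597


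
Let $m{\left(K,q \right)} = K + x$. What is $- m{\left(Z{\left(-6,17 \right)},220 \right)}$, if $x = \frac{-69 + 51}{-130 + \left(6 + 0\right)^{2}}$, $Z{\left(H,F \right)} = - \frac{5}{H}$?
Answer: $- \frac{289}{282} \approx -1.0248$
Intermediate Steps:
$x = \frac{9}{47}$ ($x = - \frac{18}{-130 + 6^{2}} = - \frac{18}{-130 + 36} = - \frac{18}{-94} = \left(-18\right) \left(- \frac{1}{94}\right) = \frac{9}{47} \approx 0.19149$)
$m{\left(K,q \right)} = \frac{9}{47} + K$ ($m{\left(K,q \right)} = K + \frac{9}{47} = \frac{9}{47} + K$)
$- m{\left(Z{\left(-6,17 \right)},220 \right)} = - (\frac{9}{47} - \frac{5}{-6}) = - (\frac{9}{47} - - \frac{5}{6}) = - (\frac{9}{47} + \frac{5}{6}) = \left(-1\right) \frac{289}{282} = - \frac{289}{282}$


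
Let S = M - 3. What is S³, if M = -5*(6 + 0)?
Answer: -35937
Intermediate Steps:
M = -30 (M = -5*6 = -30)
S = -33 (S = -30 - 3 = -33)
S³ = (-33)³ = -35937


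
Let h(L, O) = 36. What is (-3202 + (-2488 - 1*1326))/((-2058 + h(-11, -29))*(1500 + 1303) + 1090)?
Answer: 877/708322 ≈ 0.0012381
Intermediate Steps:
(-3202 + (-2488 - 1*1326))/((-2058 + h(-11, -29))*(1500 + 1303) + 1090) = (-3202 + (-2488 - 1*1326))/((-2058 + 36)*(1500 + 1303) + 1090) = (-3202 + (-2488 - 1326))/(-2022*2803 + 1090) = (-3202 - 3814)/(-5667666 + 1090) = -7016/(-5666576) = -7016*(-1/5666576) = 877/708322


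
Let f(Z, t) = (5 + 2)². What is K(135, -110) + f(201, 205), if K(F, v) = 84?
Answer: 133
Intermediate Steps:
f(Z, t) = 49 (f(Z, t) = 7² = 49)
K(135, -110) + f(201, 205) = 84 + 49 = 133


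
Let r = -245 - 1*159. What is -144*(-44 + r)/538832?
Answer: 576/4811 ≈ 0.11973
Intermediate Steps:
r = -404 (r = -245 - 159 = -404)
-144*(-44 + r)/538832 = -144*(-44 - 404)/538832 = -144*(-448)*(1/538832) = 64512*(1/538832) = 576/4811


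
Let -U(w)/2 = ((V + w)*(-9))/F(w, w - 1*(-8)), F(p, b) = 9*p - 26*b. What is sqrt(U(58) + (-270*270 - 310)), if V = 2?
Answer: I*sqrt(2899225030)/199 ≈ 270.58*I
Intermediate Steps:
F(p, b) = -26*b + 9*p
U(w) = -2*(-18 - 9*w)/(-208 - 17*w) (U(w) = -2*(2 + w)*(-9)/(-26*(w - 1*(-8)) + 9*w) = -2*(-18 - 9*w)/(-26*(w + 8) + 9*w) = -2*(-18 - 9*w)/(-26*(8 + w) + 9*w) = -2*(-18 - 9*w)/((-208 - 26*w) + 9*w) = -2*(-18 - 9*w)/(-208 - 17*w))
sqrt(U(58) + (-270*270 - 310)) = sqrt(18*(2 + 58)/(-208 - 17*58) + (-270*270 - 310)) = sqrt(18*60/(-208 - 986) + (-72900 - 310)) = sqrt(18*60/(-1194) - 73210) = sqrt(18*(-1/1194)*60 - 73210) = sqrt(-180/199 - 73210) = sqrt(-14568970/199) = I*sqrt(2899225030)/199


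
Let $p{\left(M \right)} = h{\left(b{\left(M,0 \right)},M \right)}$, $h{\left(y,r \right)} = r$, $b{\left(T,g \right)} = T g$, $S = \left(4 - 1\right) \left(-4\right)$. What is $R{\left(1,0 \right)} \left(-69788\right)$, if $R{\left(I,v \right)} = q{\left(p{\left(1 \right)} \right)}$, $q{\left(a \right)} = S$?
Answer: $837456$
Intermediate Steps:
$S = -12$ ($S = 3 \left(-4\right) = -12$)
$p{\left(M \right)} = M$
$q{\left(a \right)} = -12$
$R{\left(I,v \right)} = -12$
$R{\left(1,0 \right)} \left(-69788\right) = \left(-12\right) \left(-69788\right) = 837456$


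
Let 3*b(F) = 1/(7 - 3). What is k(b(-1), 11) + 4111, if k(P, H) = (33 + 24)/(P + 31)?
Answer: 1534087/373 ≈ 4112.8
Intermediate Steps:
b(F) = 1/12 (b(F) = 1/(3*(7 - 3)) = (⅓)/4 = (⅓)*(¼) = 1/12)
k(P, H) = 57/(31 + P)
k(b(-1), 11) + 4111 = 57/(31 + 1/12) + 4111 = 57/(373/12) + 4111 = 57*(12/373) + 4111 = 684/373 + 4111 = 1534087/373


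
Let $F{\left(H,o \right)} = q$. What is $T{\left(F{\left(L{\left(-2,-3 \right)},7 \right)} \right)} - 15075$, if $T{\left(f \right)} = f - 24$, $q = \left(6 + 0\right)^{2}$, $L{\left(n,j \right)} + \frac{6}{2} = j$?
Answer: $-15063$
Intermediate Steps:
$L{\left(n,j \right)} = -3 + j$
$q = 36$ ($q = 6^{2} = 36$)
$F{\left(H,o \right)} = 36$
$T{\left(f \right)} = -24 + f$
$T{\left(F{\left(L{\left(-2,-3 \right)},7 \right)} \right)} - 15075 = \left(-24 + 36\right) - 15075 = 12 - 15075 = -15063$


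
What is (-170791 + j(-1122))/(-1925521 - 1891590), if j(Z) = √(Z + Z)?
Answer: 170791/3817111 - 2*I*√561/3817111 ≈ 0.044744 - 1.241e-5*I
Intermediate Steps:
j(Z) = √2*√Z (j(Z) = √(2*Z) = √2*√Z)
(-170791 + j(-1122))/(-1925521 - 1891590) = (-170791 + √2*√(-1122))/(-1925521 - 1891590) = (-170791 + √2*(I*√1122))/(-3817111) = (-170791 + 2*I*√561)*(-1/3817111) = 170791/3817111 - 2*I*√561/3817111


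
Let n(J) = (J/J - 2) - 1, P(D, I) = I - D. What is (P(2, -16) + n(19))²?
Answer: 400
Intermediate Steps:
n(J) = -2 (n(J) = (1 - 2) - 1 = -1 - 1 = -2)
(P(2, -16) + n(19))² = ((-16 - 1*2) - 2)² = ((-16 - 2) - 2)² = (-18 - 2)² = (-20)² = 400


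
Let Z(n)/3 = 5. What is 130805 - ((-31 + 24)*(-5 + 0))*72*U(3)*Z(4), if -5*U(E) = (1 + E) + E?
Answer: 183725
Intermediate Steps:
Z(n) = 15 (Z(n) = 3*5 = 15)
U(E) = -⅕ - 2*E/5 (U(E) = -((1 + E) + E)/5 = -(1 + 2*E)/5 = -⅕ - 2*E/5)
130805 - ((-31 + 24)*(-5 + 0))*72*U(3)*Z(4) = 130805 - ((-31 + 24)*(-5 + 0))*72*(-⅕ - ⅖*3)*15 = 130805 - -7*(-5)*72*(-⅕ - 6/5)*15 = 130805 - 35*72*(-7/5*15) = 130805 - 2520*(-21) = 130805 - 1*(-52920) = 130805 + 52920 = 183725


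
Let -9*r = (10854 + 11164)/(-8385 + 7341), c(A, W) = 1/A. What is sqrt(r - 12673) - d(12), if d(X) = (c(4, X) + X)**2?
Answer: -2401/16 + I*sqrt(3452551210)/522 ≈ -150.06 + 112.56*I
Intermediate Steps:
r = 11009/4698 (r = -(10854 + 11164)/(9*(-8385 + 7341)) = -22018/(9*(-1044)) = -22018*(-1)/(9*1044) = -1/9*(-11009/522) = 11009/4698 ≈ 2.3433)
d(X) = (1/4 + X)**2
sqrt(r - 12673) - d(12) = sqrt(11009/4698 - 12673) - (1 + 4*12)**2/16 = sqrt(-59526745/4698) - (1 + 48)**2/16 = I*sqrt(3452551210)/522 - 49**2/16 = I*sqrt(3452551210)/522 - 2401/16 = -2401/16 + I*sqrt(3452551210)/522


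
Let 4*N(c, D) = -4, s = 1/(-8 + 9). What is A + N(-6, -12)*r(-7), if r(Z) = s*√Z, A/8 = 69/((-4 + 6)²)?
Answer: 138 - I*√7 ≈ 138.0 - 2.6458*I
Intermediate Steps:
s = 1 (s = 1/1 = 1)
N(c, D) = -1 (N(c, D) = (¼)*(-4) = -1)
A = 138 (A = 8*(69/((-4 + 6)²)) = 8*(69/(2²)) = 8*(69/4) = 138)
r(Z) = √Z (r(Z) = 1*√Z = √Z)
A + N(-6, -12)*r(-7) = 138 - √(-7) = 138 - I*√7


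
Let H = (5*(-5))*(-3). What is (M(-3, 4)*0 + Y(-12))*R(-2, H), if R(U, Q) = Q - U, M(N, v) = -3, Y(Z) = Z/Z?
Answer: 77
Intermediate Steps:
Y(Z) = 1
H = 75 (H = -25*(-3) = 75)
(M(-3, 4)*0 + Y(-12))*R(-2, H) = (-3*0 + 1)*(75 - 1*(-2)) = (0 + 1)*(75 + 2) = 1*77 = 77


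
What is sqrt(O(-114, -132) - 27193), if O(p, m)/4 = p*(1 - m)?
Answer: I*sqrt(87841) ≈ 296.38*I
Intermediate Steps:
O(p, m) = 4*p*(1 - m) (O(p, m) = 4*(p*(1 - m)) = 4*p*(1 - m))
sqrt(O(-114, -132) - 27193) = sqrt(4*(-114)*(1 - 1*(-132)) - 27193) = sqrt(4*(-114)*(1 + 132) - 27193) = sqrt(4*(-114)*133 - 27193) = sqrt(-60648 - 27193) = sqrt(-87841) = I*sqrt(87841)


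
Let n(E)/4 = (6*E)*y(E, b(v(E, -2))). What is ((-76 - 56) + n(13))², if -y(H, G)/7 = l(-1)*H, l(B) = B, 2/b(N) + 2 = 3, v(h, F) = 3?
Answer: 798627600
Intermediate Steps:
b(N) = 2 (b(N) = 2/(-2 + 3) = 2/1 = 2*1 = 2)
y(H, G) = 7*H (y(H, G) = -(-7)*H = 7*H)
n(E) = 168*E² (n(E) = 4*((6*E)*(7*E)) = 4*(42*E²) = 168*E²)
((-76 - 56) + n(13))² = ((-76 - 56) + 168*13²)² = (-132 + 168*169)² = (-132 + 28392)² = 28260² = 798627600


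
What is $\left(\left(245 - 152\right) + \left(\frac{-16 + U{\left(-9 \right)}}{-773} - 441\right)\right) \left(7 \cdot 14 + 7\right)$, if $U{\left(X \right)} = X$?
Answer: $- \frac{28242795}{773} \approx -36537.0$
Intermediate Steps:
$\left(\left(245 - 152\right) + \left(\frac{-16 + U{\left(-9 \right)}}{-773} - 441\right)\right) \left(7 \cdot 14 + 7\right) = \left(\left(245 - 152\right) - \left(441 - \frac{-16 - 9}{-773}\right)\right) \left(7 \cdot 14 + 7\right) = \left(93 - \frac{340868}{773}\right) \left(98 + 7\right) = \left(93 + \left(\frac{25}{773} - 441\right)\right) 105 = \left(93 - \frac{340868}{773}\right) 105 = \left(- \frac{268979}{773}\right) 105 = - \frac{28242795}{773}$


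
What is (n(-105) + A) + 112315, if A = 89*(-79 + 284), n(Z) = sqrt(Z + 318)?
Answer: 130560 + sqrt(213) ≈ 1.3057e+5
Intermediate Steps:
n(Z) = sqrt(318 + Z)
A = 18245 (A = 89*205 = 18245)
(n(-105) + A) + 112315 = (sqrt(318 - 105) + 18245) + 112315 = (sqrt(213) + 18245) + 112315 = (18245 + sqrt(213)) + 112315 = 130560 + sqrt(213)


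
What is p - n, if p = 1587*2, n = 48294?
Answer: -45120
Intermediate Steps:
p = 3174
p - n = 3174 - 1*48294 = 3174 - 48294 = -45120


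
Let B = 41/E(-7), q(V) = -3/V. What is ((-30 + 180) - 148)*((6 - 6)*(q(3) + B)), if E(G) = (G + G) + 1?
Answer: 0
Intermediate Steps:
E(G) = 1 + 2*G (E(G) = 2*G + 1 = 1 + 2*G)
B = -41/13 (B = 41/(1 + 2*(-7)) = 41/(1 - 14) = 41/(-13) = 41*(-1/13) = -41/13 ≈ -3.1538)
((-30 + 180) - 148)*((6 - 6)*(q(3) + B)) = ((-30 + 180) - 148)*((6 - 6)*(-3/3 - 41/13)) = (150 - 148)*(0*(-3*⅓ - 41/13)) = 2*(0*(-1 - 41/13)) = 2*(0*(-54/13)) = 2*0 = 0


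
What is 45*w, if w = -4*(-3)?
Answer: 540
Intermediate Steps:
w = 12
45*w = 45*12 = 540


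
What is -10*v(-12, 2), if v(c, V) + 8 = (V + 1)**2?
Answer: -10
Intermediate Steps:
v(c, V) = -8 + (1 + V)**2 (v(c, V) = -8 + (V + 1)**2 = -8 + (1 + V)**2)
-10*v(-12, 2) = -10*(-8 + (1 + 2)**2) = -10*(-8 + 3**2) = -10*(-8 + 9) = -10*1 = -10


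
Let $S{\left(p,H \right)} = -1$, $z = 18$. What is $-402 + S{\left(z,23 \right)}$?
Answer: $-403$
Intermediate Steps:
$-402 + S{\left(z,23 \right)} = -402 - 1 = -403$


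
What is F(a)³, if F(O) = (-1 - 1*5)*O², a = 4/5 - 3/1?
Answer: -382657176/15625 ≈ -24490.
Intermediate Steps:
a = -11/5 (a = 4*(⅕) - 3*1 = ⅘ - 3 = -11/5 ≈ -2.2000)
F(O) = -6*O² (F(O) = (-1 - 5)*O² = -6*O²)
F(a)³ = (-6*(-11/5)²)³ = (-6*121/25)³ = (-726/25)³ = -382657176/15625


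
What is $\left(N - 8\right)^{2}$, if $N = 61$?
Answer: $2809$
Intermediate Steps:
$\left(N - 8\right)^{2} = \left(61 - 8\right)^{2} = 53^{2} = 2809$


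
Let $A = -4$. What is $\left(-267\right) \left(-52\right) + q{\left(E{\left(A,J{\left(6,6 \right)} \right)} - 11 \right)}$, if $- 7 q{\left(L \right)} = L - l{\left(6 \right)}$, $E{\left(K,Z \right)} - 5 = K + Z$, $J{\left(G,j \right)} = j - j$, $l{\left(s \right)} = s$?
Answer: $\frac{97204}{7} \approx 13886.0$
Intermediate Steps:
$J{\left(G,j \right)} = 0$
$E{\left(K,Z \right)} = 5 + K + Z$ ($E{\left(K,Z \right)} = 5 + \left(K + Z\right) = 5 + K + Z$)
$q{\left(L \right)} = \frac{6}{7} - \frac{L}{7}$ ($q{\left(L \right)} = - \frac{L - 6}{7} = - \frac{-6 + L}{7} = \frac{6}{7} - \frac{L}{7}$)
$\left(-267\right) \left(-52\right) + q{\left(E{\left(A,J{\left(6,6 \right)} \right)} - 11 \right)} = \left(-267\right) \left(-52\right) - \left(- \frac{6}{7} + \frac{\left(5 - 4 + 0\right) - 11}{7}\right) = 13884 - \left(- \frac{6}{7} + \frac{1 - 11}{7}\right) = 13884 + \left(\frac{6}{7} - - \frac{10}{7}\right) = 13884 + \left(\frac{6}{7} + \frac{10}{7}\right) = 13884 + \frac{16}{7} = \frac{97204}{7}$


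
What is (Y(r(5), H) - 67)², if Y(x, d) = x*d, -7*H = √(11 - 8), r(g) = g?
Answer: 220036/49 + 670*√3/7 ≈ 4656.3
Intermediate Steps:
H = -√3/7 (H = -√(11 - 8)/7 = -√3/7 ≈ -0.24744)
Y(x, d) = d*x
(Y(r(5), H) - 67)² = (-√3/7*5 - 67)² = (-5*√3/7 - 67)² = (-67 - 5*√3/7)²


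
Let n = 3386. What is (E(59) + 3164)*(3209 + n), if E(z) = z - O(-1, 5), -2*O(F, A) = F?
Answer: 42504775/2 ≈ 2.1252e+7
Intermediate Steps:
O(F, A) = -F/2
E(z) = -1/2 + z (E(z) = z - (-1)*(-1)/2 = z - 1*1/2 = z - 1/2 = -1/2 + z)
(E(59) + 3164)*(3209 + n) = ((-1/2 + 59) + 3164)*(3209 + 3386) = (117/2 + 3164)*6595 = (6445/2)*6595 = 42504775/2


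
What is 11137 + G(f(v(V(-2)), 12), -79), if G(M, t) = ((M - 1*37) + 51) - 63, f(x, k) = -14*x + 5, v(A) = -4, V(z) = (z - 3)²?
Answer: 11149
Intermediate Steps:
V(z) = (-3 + z)²
f(x, k) = 5 - 14*x
G(M, t) = -49 + M (G(M, t) = ((M - 37) + 51) - 63 = ((-37 + M) + 51) - 63 = (14 + M) - 63 = -49 + M)
11137 + G(f(v(V(-2)), 12), -79) = 11137 + (-49 + (5 - 14*(-4))) = 11137 + (-49 + (5 + 56)) = 11137 + (-49 + 61) = 11137 + 12 = 11149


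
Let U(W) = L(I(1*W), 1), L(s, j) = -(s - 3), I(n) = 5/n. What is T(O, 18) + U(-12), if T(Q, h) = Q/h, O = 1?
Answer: 125/36 ≈ 3.4722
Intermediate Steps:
L(s, j) = 3 - s (L(s, j) = -(-3 + s) = 3 - s)
U(W) = 3 - 5/W (U(W) = 3 - 5/(1*W) = 3 - 5/W)
T(O, 18) + U(-12) = 1/18 + (3 - 5/(-12)) = 1*(1/18) + (3 - 5*(-1/12)) = 1/18 + (3 + 5/12) = 1/18 + 41/12 = 125/36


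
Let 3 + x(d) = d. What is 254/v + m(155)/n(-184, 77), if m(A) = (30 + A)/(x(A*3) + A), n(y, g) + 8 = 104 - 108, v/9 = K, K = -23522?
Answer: -6840791/261235332 ≈ -0.026186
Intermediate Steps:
v = -211698 (v = 9*(-23522) = -211698)
x(d) = -3 + d
n(y, g) = -12 (n(y, g) = -8 + (104 - 108) = -8 - 4 = -12)
m(A) = (30 + A)/(-3 + 4*A) (m(A) = (30 + A)/((-3 + A*3) + A) = (30 + A)/((-3 + 3*A) + A) = (30 + A)/(-3 + 4*A))
254/v + m(155)/n(-184, 77) = 254/(-211698) + ((30 + 155)/(-3 + 4*155))/(-12) = 254*(-1/211698) + (185/(-3 + 620))*(-1/12) = -127/105849 + (185/617)*(-1/12) = -127/105849 - 185/7404 = -6840791/261235332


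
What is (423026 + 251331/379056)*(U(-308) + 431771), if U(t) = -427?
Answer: 1440965692220911/7897 ≈ 1.8247e+11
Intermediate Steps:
(423026 + 251331/379056)*(U(-308) + 431771) = (423026 + 251331/379056)*(-427 + 431771) = (423026 + 251331*(1/379056))*431344 = (423026 + 83777/126352)*431344 = (53450264929/126352)*431344 = 1440965692220911/7897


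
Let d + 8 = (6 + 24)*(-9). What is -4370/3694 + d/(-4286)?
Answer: -4425722/3958121 ≈ -1.1181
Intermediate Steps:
d = -278 (d = -8 + (6 + 24)*(-9) = -8 + 30*(-9) = -8 - 270 = -278)
-4370/3694 + d/(-4286) = -4370/3694 - 278/(-4286) = -4370*1/3694 - 278*(-1/4286) = -2185/1847 + 139/2143 = -4425722/3958121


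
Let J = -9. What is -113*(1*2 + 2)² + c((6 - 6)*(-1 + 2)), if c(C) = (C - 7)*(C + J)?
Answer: -1745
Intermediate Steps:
c(C) = (-9 + C)*(-7 + C) (c(C) = (C - 7)*(C - 9) = (-7 + C)*(-9 + C) = (-9 + C)*(-7 + C))
-113*(1*2 + 2)² + c((6 - 6)*(-1 + 2)) = -113*(1*2 + 2)² + (63 + ((6 - 6)*(-1 + 2))² - 16*(6 - 6)*(-1 + 2)) = -113*(2 + 2)² + (63 + (0*1)² - 0) = -113*4² + (63 + 0² - 16*0) = -113*16 + (63 + 0 + 0) = -1808 + 63 = -1745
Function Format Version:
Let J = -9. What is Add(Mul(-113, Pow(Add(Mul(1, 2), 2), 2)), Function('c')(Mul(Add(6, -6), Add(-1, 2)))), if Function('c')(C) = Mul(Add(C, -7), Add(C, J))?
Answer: -1745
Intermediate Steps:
Function('c')(C) = Mul(Add(-9, C), Add(-7, C)) (Function('c')(C) = Mul(Add(C, -7), Add(C, -9)) = Mul(Add(-7, C), Add(-9, C)) = Mul(Add(-9, C), Add(-7, C)))
Add(Mul(-113, Pow(Add(Mul(1, 2), 2), 2)), Function('c')(Mul(Add(6, -6), Add(-1, 2)))) = Add(Mul(-113, Pow(Add(Mul(1, 2), 2), 2)), Add(63, Pow(Mul(Add(6, -6), Add(-1, 2)), 2), Mul(-16, Mul(Add(6, -6), Add(-1, 2))))) = Add(Mul(-113, Pow(Add(2, 2), 2)), Add(63, Pow(Mul(0, 1), 2), Mul(-16, Mul(0, 1)))) = Add(Mul(-113, Pow(4, 2)), Add(63, Pow(0, 2), Mul(-16, 0))) = Add(Mul(-113, 16), Add(63, 0, 0)) = Add(-1808, 63) = -1745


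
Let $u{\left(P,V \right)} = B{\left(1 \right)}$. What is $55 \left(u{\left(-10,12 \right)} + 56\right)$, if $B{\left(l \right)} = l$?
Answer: $3135$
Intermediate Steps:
$u{\left(P,V \right)} = 1$
$55 \left(u{\left(-10,12 \right)} + 56\right) = 55 \left(1 + 56\right) = 55 \cdot 57 = 3135$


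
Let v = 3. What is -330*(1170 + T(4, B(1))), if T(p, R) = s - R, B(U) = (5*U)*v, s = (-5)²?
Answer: -389400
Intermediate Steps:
s = 25
B(U) = 15*U (B(U) = (5*U)*3 = 15*U)
T(p, R) = 25 - R
-330*(1170 + T(4, B(1))) = -330*(1170 + (25 - 15)) = -330*(1170 + 10) = -330*1180 = -389400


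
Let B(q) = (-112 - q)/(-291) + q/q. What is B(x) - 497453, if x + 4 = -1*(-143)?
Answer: -144758281/291 ≈ -4.9745e+5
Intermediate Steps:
x = 139 (x = -4 - 1*(-143) = -4 + 143 = 139)
B(q) = 403/291 + q/291 (B(q) = (-112 - q)*(-1/291) + 1 = (112/291 + q/291) + 1 = 403/291 + q/291)
B(x) - 497453 = (403/291 + (1/291)*139) - 497453 = (403/291 + 139/291) - 497453 = 542/291 - 497453 = -144758281/291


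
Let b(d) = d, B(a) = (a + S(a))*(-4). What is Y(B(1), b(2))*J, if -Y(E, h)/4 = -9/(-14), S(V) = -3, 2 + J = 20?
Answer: -324/7 ≈ -46.286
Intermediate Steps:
J = 18 (J = -2 + 20 = 18)
B(a) = 12 - 4*a (B(a) = (a - 3)*(-4) = (-3 + a)*(-4) = 12 - 4*a)
Y(E, h) = -18/7 (Y(E, h) = -(-36)/(-14) = -(-36)*(-1)/14 = -4*9/14 = -18/7)
Y(B(1), b(2))*J = -18/7*18 = -324/7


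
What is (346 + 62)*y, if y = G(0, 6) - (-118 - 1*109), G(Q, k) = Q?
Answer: 92616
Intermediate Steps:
y = 227 (y = 0 - (-118 - 1*109) = 0 - (-118 - 109) = 0 - 1*(-227) = 0 + 227 = 227)
(346 + 62)*y = (346 + 62)*227 = 408*227 = 92616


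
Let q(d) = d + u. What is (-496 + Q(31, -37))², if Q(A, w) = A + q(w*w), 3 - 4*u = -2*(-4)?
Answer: 13039321/16 ≈ 8.1496e+5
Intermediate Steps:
u = -5/4 (u = ¾ - (-1)*(-4)/2 = ¾ - ¼*8 = ¾ - 2 = -5/4 ≈ -1.2500)
q(d) = -5/4 + d (q(d) = d - 5/4 = -5/4 + d)
Q(A, w) = -5/4 + A + w² (Q(A, w) = A + (-5/4 + w*w) = A + (-5/4 + w²) = -5/4 + A + w²)
(-496 + Q(31, -37))² = (-496 + (-5/4 + 31 + (-37)²))² = (-496 + (-5/4 + 31 + 1369))² = (-496 + 5595/4)² = (3611/4)² = 13039321/16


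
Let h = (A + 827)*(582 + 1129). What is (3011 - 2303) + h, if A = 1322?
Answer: 3677647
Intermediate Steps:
h = 3676939 (h = (1322 + 827)*(582 + 1129) = 2149*1711 = 3676939)
(3011 - 2303) + h = (3011 - 2303) + 3676939 = 708 + 3676939 = 3677647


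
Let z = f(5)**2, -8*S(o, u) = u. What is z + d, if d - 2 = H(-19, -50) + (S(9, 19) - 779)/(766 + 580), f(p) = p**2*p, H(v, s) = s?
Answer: 167726885/10768 ≈ 15576.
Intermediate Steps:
S(o, u) = -u/8
f(p) = p**3
d = -523115/10768 (d = 2 + (-50 + (-1/8*19 - 779)/(766 + 580)) = 2 + (-50 + (-19/8 - 779)/1346) = 2 + (-50 - 6251/8*1/1346) = 2 + (-50 - 6251/10768) = 2 - 544651/10768 = -523115/10768 ≈ -48.581)
z = 15625 (z = (5**3)**2 = 125**2 = 15625)
z + d = 15625 - 523115/10768 = 167726885/10768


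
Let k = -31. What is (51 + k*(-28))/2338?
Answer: 919/2338 ≈ 0.39307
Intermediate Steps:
(51 + k*(-28))/2338 = (51 - 31*(-28))/2338 = (51 + 868)*(1/2338) = 919*(1/2338) = 919/2338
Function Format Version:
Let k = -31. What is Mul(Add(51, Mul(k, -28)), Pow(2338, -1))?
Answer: Rational(919, 2338) ≈ 0.39307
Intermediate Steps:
Mul(Add(51, Mul(k, -28)), Pow(2338, -1)) = Mul(Add(51, Mul(-31, -28)), Pow(2338, -1)) = Mul(Add(51, 868), Rational(1, 2338)) = Mul(919, Rational(1, 2338)) = Rational(919, 2338)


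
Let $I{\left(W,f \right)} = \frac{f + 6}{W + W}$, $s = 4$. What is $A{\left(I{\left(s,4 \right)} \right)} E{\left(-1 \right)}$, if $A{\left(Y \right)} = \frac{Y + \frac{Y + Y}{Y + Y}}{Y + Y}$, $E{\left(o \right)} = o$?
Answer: $- \frac{9}{10} \approx -0.9$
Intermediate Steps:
$I{\left(W,f \right)} = \frac{6 + f}{2 W}$
$A{\left(Y \right)} = \frac{1 + Y}{2 Y}$ ($A{\left(Y \right)} = \frac{Y + \frac{2 Y}{2 Y}}{2 Y} = \left(Y + 2 Y \frac{1}{2 Y}\right) \frac{1}{2 Y} = \left(Y + 1\right) \frac{1}{2 Y} = \left(1 + Y\right) \frac{1}{2 Y} = \frac{1 + Y}{2 Y}$)
$A{\left(I{\left(s,4 \right)} \right)} E{\left(-1 \right)} = \frac{1 + \frac{6 + 4}{2 \cdot 4}}{2 \frac{6 + 4}{2 \cdot 4}} \left(-1\right) = \frac{1 + \frac{1}{2} \cdot \frac{1}{4} \cdot 10}{2 \cdot \frac{1}{2} \cdot \frac{1}{4} \cdot 10} \left(-1\right) = \frac{1 + \frac{5}{4}}{2 \cdot \frac{5}{4}} \left(-1\right) = \frac{1}{2} \cdot \frac{4}{5} \cdot \frac{9}{4} \left(-1\right) = \frac{9}{10} \left(-1\right) = - \frac{9}{10}$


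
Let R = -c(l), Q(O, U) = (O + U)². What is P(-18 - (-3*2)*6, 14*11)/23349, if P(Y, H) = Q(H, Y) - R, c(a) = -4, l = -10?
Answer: 9860/7783 ≈ 1.2669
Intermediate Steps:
R = 4 (R = -1*(-4) = 4)
P(Y, H) = -4 + (H + Y)² (P(Y, H) = (H + Y)² - 1*4 = (H + Y)² - 4 = -4 + (H + Y)²)
P(-18 - (-3*2)*6, 14*11)/23349 = (-4 + (14*11 + (-18 - (-3*2)*6))²)/23349 = (-4 + (154 + (-18 - (-6)*6))²)*(1/23349) = (-4 + (154 + (-18 - 1*(-36)))²)*(1/23349) = (-4 + (154 + (-18 + 36))²)*(1/23349) = (-4 + (154 + 18)²)*(1/23349) = (-4 + 172²)*(1/23349) = (-4 + 29584)*(1/23349) = 29580*(1/23349) = 9860/7783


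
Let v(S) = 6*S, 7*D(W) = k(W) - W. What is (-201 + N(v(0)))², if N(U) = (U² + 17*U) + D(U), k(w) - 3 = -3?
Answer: 40401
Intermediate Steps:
k(w) = 0 (k(w) = 3 - 3 = 0)
D(W) = -W/7 (D(W) = (0 - W)/7 = (-W)/7 = -W/7)
N(U) = U² + 118*U/7 (N(U) = (U² + 17*U) - U/7 = U² + 118*U/7)
(-201 + N(v(0)))² = (-201 + (6*0)*(118 + 7*(6*0))/7)² = (-201 + (⅐)*0*(118 + 7*0))² = (-201 + (⅐)*0*(118 + 0))² = (-201 + (⅐)*0*118)² = (-201 + 0)² = (-201)² = 40401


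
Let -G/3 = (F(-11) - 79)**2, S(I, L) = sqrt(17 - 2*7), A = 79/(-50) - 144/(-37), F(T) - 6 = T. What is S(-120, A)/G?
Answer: -sqrt(3)/21168 ≈ -8.1824e-5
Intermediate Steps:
F(T) = 6 + T
A = 4277/1850 (A = 79*(-1/50) - 144*(-1/37) = -79/50 + 144/37 = 4277/1850 ≈ 2.3119)
S(I, L) = sqrt(3) (S(I, L) = sqrt(17 - 14) = sqrt(3))
G = -21168 (G = -3*((6 - 11) - 79)**2 = -3*(-5 - 79)**2 = -3*(-84)**2 = -3*7056 = -21168)
S(-120, A)/G = sqrt(3)/(-21168) = sqrt(3)*(-1/21168) = -sqrt(3)/21168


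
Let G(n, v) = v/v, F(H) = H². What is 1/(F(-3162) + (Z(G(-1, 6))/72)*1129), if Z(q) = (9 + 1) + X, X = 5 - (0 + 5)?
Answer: 36/359942429 ≈ 1.0002e-7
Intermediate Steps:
X = 0 (X = 5 - 1*5 = 5 - 5 = 0)
G(n, v) = 1
Z(q) = 10 (Z(q) = (9 + 1) + 0 = 10 + 0 = 10)
1/(F(-3162) + (Z(G(-1, 6))/72)*1129) = 1/((-3162)² + (10/72)*1129) = 1/(9998244 + (10*(1/72))*1129) = 1/(9998244 + (5/36)*1129) = 1/(9998244 + 5645/36) = 1/(359942429/36) = 36/359942429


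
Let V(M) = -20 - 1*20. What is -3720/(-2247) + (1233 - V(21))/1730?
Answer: 3098677/1295770 ≈ 2.3914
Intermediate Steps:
V(M) = -40 (V(M) = -20 - 20 = -40)
-3720/(-2247) + (1233 - V(21))/1730 = -3720/(-2247) + (1233 - 1*(-40))/1730 = -3720*(-1/2247) + (1233 + 40)*(1/1730) = 1240/749 + 1273*(1/1730) = 1240/749 + 1273/1730 = 3098677/1295770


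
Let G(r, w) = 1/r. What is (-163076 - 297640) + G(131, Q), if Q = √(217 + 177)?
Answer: -60353795/131 ≈ -4.6072e+5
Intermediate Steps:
Q = √394 ≈ 19.849
(-163076 - 297640) + G(131, Q) = (-163076 - 297640) + 1/131 = -460716 + 1/131 = -60353795/131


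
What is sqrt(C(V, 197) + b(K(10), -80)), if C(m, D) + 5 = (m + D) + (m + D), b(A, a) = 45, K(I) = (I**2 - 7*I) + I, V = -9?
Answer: 4*sqrt(26) ≈ 20.396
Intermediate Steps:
K(I) = I**2 - 6*I
C(m, D) = -5 + 2*D + 2*m (C(m, D) = -5 + ((m + D) + (m + D)) = -5 + ((D + m) + (D + m)) = -5 + (2*D + 2*m) = -5 + 2*D + 2*m)
sqrt(C(V, 197) + b(K(10), -80)) = sqrt((-5 + 2*197 + 2*(-9)) + 45) = sqrt((-5 + 394 - 18) + 45) = sqrt(371 + 45) = sqrt(416) = 4*sqrt(26)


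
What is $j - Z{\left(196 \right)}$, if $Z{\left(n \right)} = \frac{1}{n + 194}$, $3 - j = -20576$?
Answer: $\frac{8025809}{390} \approx 20579.0$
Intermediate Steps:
$j = 20579$ ($j = 3 - -20576 = 3 + 20576 = 20579$)
$Z{\left(n \right)} = \frac{1}{194 + n}$
$j - Z{\left(196 \right)} = 20579 - \frac{1}{194 + 196} = 20579 - \frac{1}{390} = \frac{8025809}{390}$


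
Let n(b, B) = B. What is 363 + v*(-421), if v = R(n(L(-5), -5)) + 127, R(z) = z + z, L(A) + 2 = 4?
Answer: -48894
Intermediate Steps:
L(A) = 2 (L(A) = -2 + 4 = 2)
R(z) = 2*z
v = 117 (v = 2*(-5) + 127 = -10 + 127 = 117)
363 + v*(-421) = 363 + 117*(-421) = 363 - 49257 = -48894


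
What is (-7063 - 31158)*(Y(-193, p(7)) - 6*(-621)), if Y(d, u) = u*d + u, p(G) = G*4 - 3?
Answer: 41049354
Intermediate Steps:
p(G) = -3 + 4*G (p(G) = 4*G - 3 = -3 + 4*G)
Y(d, u) = u + d*u (Y(d, u) = d*u + u = u + d*u)
(-7063 - 31158)*(Y(-193, p(7)) - 6*(-621)) = (-7063 - 31158)*((-3 + 4*7)*(1 - 193) - 6*(-621)) = -38221*((-3 + 28)*(-192) + 3726) = -38221*(25*(-192) + 3726) = -38221*(-4800 + 3726) = -38221*(-1074) = 41049354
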